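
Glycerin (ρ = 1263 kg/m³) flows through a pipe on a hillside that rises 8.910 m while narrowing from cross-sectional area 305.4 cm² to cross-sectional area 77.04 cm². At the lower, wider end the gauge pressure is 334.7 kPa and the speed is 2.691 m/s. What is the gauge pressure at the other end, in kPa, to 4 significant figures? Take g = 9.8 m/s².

P₂ ≈ 157.1 kPa

The volume flow rate is constant, so v₂ = (A₁/A₂)v₁ = (305.4/77.04)·2.691 = 10.67 m/s.
Energy conservation along the streamline gives P₂ = P₁ − ½ρ(v₂² − v₁²) − ρg(h₂ − h₁).
P₂ = 334700 + ½·1263·(2.691² − 10.67²) − 1263·9.8·(+8.910) = 334700 + (-67290) − (110300) = 157100 Pa.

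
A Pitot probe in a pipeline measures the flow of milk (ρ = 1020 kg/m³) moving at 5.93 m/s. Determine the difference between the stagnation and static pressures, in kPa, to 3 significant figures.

ΔP ≈ 17.9 kPa

At the stagnation point the flow is brought to rest, so Bernoulli gives P_stag − P_static = ½ρv².
ΔP = ½·1020·5.93² = 17900 Pa.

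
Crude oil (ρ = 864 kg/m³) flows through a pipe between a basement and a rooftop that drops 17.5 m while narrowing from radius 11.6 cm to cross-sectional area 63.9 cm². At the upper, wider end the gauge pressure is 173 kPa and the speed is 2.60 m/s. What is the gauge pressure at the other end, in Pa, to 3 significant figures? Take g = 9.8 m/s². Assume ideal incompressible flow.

196000 Pa

By continuity, v₂ = v₁·A₁/A₂ = 2.60·(423/63.9) = 17.2 m/s.
Energy conservation along the streamline gives P₂ = P₁ − ½ρ(v₂² − v₁²) − ρg(h₂ − h₁).
P₂ = 173000 + ½·864·(2.60² − 17.2²) − 864·9.8·(−17.5) = 173000 + (-125000) − (-148000) = 196000 Pa.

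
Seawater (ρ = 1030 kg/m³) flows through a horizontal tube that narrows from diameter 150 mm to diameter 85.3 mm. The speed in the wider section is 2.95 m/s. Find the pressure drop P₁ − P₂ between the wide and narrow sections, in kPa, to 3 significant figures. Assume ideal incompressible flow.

ΔP ≈ 38.4 kPa

Mass conservation (A₁v₁ = A₂v₂) gives v₂ = 2.95 × 177/57.1 = 9.12 m/s.
With no height change, Bernoulli's equation is P₁ + ½ρv₁² = P₂ + ½ρv₂².
P₁ − P₂ = ½·1030·(9.12² − 2.95²) = ½·1030·74.5 = 38400 Pa.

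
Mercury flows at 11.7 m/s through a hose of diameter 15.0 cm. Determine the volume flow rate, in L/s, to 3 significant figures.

Q = A·v = 0.0177 m² × 11.7 m/s = 0.207 m³/s.
Converting: 0.207 m³/s × 1000 = 207 L/s.

Q = 207 L/s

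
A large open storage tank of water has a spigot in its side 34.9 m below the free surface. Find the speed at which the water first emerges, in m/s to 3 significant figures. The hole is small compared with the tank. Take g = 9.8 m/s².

26.2 m/s

The surface is effectively still and both ends are open, so ½v² = gh and v = √(2·9.8·34.9) = 26.2 m/s.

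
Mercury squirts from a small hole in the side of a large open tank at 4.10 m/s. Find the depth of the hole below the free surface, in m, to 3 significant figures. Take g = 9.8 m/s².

For a small hole in a large open tank, ½v² = gh, giving h = v²/(2g).
h = 4.10²/(2·9.8) = 16.8/19.60 = 0.858 m.

h = 0.858 m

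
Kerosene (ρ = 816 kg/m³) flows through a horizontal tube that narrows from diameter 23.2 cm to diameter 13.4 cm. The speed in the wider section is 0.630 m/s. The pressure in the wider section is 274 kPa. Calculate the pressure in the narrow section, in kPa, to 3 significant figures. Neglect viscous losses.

P₂ = 273 kPa

By continuity, v₂ = v₁·A₁/A₂ = 0.630·(423/141) = 1.89 m/s.
Bernoulli (h₁ = h₂): P₁ − P₂ = ½ρ(v₂² − v₁²).
P₂ = P₁ − ½ρ(v₂² − v₁²) = 274000 − ½·816·(1.89² − 0.630²) = 274000 − 1290 = 273000 Pa.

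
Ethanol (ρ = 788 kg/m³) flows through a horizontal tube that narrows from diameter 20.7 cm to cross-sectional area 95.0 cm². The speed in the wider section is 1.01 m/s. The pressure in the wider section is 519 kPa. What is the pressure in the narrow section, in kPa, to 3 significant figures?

Continuity gives A₁v₁ = A₂v₂, so v₂ = (337 cm²)/(95.0 cm²) × 1.01 m/s = 3.58 m/s.
With no height change, Bernoulli's equation is P₁ + ½ρv₁² = P₂ + ½ρv₂².
P₂ = P₁ − ½ρ(v₂² − v₁²) = 519000 − ½·788·(3.58² − 1.01²) = 519000 − 4640 = 514000 Pa.

514 kPa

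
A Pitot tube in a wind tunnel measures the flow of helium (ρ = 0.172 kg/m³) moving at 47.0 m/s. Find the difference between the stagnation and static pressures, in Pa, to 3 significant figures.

At the stagnation point the flow is brought to rest, so Bernoulli gives P_stag − P_static = ½ρv².
ΔP = ½·0.172·47.0² = 190 Pa.

ΔP ≈ 190 Pa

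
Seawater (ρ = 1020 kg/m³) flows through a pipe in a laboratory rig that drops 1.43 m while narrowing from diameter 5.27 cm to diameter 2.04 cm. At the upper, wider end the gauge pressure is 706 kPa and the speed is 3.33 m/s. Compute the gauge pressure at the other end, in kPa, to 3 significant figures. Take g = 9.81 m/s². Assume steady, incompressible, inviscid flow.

P₂ = 474 kPa

Continuity gives A₁v₁ = A₂v₂, so v₂ = (21.8 cm²)/(3.27 cm²) × 3.33 m/s = 22.2 m/s.
Bernoulli: P₁ + ½ρv₁² + ρg h₁ = P₂ + ½ρv₂² + ρg h₂, so P₂ = P₁ + ½ρ(v₁² − v₂²) − ρg(h₂ − h₁).
P₂ = 706000 + ½·1020·(3.33² − 22.2²) − 1020·9.81·(−1.43) = 706000 + (-246000) − (-14300) = 474000 Pa.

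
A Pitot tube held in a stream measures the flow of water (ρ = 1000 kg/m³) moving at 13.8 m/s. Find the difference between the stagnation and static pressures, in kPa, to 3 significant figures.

ΔP ≈ 95.2 kPa

The dynamic pressure equals the rise in static pressure at the stagnation point: ΔP = ½ρv².
ΔP = ½·1000·13.8² = 95200 Pa.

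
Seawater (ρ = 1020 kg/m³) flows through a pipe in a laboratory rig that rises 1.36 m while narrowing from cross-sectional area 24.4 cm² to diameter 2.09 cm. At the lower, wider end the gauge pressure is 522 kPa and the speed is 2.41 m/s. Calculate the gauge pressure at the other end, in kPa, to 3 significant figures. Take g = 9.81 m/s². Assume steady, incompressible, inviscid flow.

P₂ ≈ 362 kPa

Mass conservation (A₁v₁ = A₂v₂) gives v₂ = 2.41 × 24.4/3.43 = 17.1 m/s.
Energy conservation along the streamline gives P₂ = P₁ − ½ρ(v₂² − v₁²) − ρg(h₂ − h₁).
P₂ = 522000 + ½·1020·(2.41² − 17.1²) − 1020·9.81·(+1.36) = 522000 + (-147000) − (13600) = 362000 Pa.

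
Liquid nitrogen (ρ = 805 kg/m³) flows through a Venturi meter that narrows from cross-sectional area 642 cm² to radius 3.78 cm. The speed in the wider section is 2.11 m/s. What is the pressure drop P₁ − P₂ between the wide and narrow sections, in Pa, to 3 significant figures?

The volume flow rate is constant, so v₂ = (A₁/A₂)v₁ = (642/44.9)·2.11 = 30.2 m/s.
With no height change, Bernoulli's equation is P₁ + ½ρv₁² = P₂ + ½ρv₂².
P₁ − P₂ = ½·805·(30.2² − 2.11²) = ½·805·906 = 365000 Pa.

365000 Pa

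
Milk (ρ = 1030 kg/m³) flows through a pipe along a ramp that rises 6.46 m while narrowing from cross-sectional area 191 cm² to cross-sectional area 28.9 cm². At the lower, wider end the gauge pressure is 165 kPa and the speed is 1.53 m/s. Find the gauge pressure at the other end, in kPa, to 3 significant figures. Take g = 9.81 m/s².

Continuity gives A₁v₁ = A₂v₂, so v₂ = (191 cm²)/(28.9 cm²) × 1.53 m/s = 10.1 m/s.
Applying Bernoulli between the two ends and solving for P₂: P₂ = P₁ + ½ρ(v₁² − v₂²) − ρgΔh.
P₂ = 165000 + ½·1030·(1.53² − 10.1²) − 1030·9.81·(+6.46) = 165000 + (-51500) − (65300) = 48300 Pa.

P₂ ≈ 48.3 kPa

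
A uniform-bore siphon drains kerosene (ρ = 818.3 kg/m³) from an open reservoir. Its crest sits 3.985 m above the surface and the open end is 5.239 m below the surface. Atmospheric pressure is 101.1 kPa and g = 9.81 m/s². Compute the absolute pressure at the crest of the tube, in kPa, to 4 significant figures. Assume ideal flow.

27.05 kPa

Bernoulli surface→outlet gives ½v² = g·h_out, so v = √(2·9.81·5.239) = 10.14 m/s.
The bore is uniform, so the speed at the crest is the same v. Bernoulli surface→crest: P_atm = P_top + ½ρv² + ρg·h_top.
P_top = 101100 − ½·818.3·10.14² − 818.3·9.81·3.985 = 27050 Pa.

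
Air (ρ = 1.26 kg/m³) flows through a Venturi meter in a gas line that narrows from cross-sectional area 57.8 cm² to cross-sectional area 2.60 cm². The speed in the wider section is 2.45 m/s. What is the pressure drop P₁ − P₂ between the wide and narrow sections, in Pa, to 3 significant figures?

ΔP ≈ 1870 Pa

Continuity gives A₁v₁ = A₂v₂, so v₂ = (57.8 cm²)/(2.60 cm²) × 2.45 m/s = 54.5 m/s.
Along the horizontal streamline, P + ½ρv² is constant.
P₁ − P₂ = ½·1.26·(54.5² − 2.45²) = ½·1.26·2960 = 1870 Pa.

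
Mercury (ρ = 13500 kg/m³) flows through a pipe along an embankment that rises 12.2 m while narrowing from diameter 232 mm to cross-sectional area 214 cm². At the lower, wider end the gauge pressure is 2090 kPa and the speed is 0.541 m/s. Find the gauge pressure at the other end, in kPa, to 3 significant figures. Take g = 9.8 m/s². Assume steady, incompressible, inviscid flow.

P₂ = 470 kPa

Continuity gives A₁v₁ = A₂v₂, so v₂ = (423 cm²)/(214 cm²) × 0.541 m/s = 1.07 m/s.
Applying Bernoulli between the two ends and solving for P₂: P₂ = P₁ + ½ρ(v₁² − v₂²) − ρgΔh.
P₂ = 2090000 + ½·13500·(0.541² − 1.07²) − 13500·9.8·(+12.2) = 2090000 + (-5730) − (1610000) = 470000 Pa.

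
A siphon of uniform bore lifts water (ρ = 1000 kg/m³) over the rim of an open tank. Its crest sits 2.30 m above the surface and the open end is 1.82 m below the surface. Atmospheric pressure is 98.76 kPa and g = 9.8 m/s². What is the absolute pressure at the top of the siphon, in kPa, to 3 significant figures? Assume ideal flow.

The outlet speed comes from Torricelli: v = √(2g·1.82) = 5.97 m/s.
With constant cross-section the crest speed equals v; applying Bernoulli from the surface up to the crest, P_top = P_atm − ½ρv² − ρg·h_top.
P_top = 98760 − ½·1000·5.97² − 1000·9.8·2.30 = 58400 Pa.

P_top ≈ 58.4 kPa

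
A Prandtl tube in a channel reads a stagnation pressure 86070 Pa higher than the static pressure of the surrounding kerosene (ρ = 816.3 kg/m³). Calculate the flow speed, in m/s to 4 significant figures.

14.52 m/s

At the stagnation point the flow is brought to rest, so Bernoulli gives P_stag − P_static = ½ρv².
v = √(2ΔP/ρ) = √(2·86070/816.3) = 14.52 m/s.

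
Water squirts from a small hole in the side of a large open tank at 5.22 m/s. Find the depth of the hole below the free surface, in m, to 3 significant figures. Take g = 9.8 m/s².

h ≈ 1.39 m

Torricelli: v = √(2gh), so h = v²/(2g).
h = 5.22²/(2·9.8) = 27.2/19.60 = 1.39 m.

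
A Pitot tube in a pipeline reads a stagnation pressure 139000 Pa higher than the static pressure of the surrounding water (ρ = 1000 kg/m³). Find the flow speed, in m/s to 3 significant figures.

Bernoulli between the free stream and the stagnation point: ½ρv² = P_stag − P_static.
v = √(2ΔP/ρ) = √(2·139000/1000) = 16.7 m/s.

v ≈ 16.7 m/s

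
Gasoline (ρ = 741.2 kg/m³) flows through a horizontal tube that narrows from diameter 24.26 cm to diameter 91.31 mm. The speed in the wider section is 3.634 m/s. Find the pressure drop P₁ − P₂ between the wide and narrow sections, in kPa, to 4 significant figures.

The volume flow rate is constant, so v₂ = (A₁/A₂)v₁ = (462.2/65.48)·3.634 = 25.65 m/s.
Bernoulli (h₁ = h₂): P₁ − P₂ = ½ρ(v₂² − v₁²).
P₁ − P₂ = ½·741.2·(25.65² − 3.634²) = ½·741.2·644.8 = 239000 Pa.

ΔP ≈ 239.0 kPa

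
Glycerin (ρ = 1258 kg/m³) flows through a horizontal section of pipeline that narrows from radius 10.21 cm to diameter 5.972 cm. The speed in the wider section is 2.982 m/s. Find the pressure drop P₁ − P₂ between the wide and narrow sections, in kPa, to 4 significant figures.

ΔP ≈ 759.0 kPa

By continuity, v₂ = v₁·A₁/A₂ = 2.982·(327.5/28.01) = 34.86 m/s.
With no height change, Bernoulli's equation is P₁ + ½ρv₁² = P₂ + ½ρv₂².
P₁ − P₂ = ½·1258·(34.86² − 2.982²) = ½·1258·1207 = 759000 Pa.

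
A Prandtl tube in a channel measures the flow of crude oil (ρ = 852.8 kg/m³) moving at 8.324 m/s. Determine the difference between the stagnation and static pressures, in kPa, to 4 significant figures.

ΔP ≈ 29.54 kPa

At the stagnation point the flow is brought to rest, so Bernoulli gives P_stag − P_static = ½ρv².
ΔP = ½·852.8·8.324² = 29540 Pa.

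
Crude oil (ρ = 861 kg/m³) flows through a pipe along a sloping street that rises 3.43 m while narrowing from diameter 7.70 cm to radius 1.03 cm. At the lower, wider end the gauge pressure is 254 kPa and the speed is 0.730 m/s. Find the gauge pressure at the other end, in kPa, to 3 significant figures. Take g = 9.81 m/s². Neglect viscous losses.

P₂ = 180 kPa

By continuity, v₂ = v₁·A₁/A₂ = 0.730·(46.6/3.33) = 10.2 m/s.
Bernoulli: P₁ + ½ρv₁² + ρg h₁ = P₂ + ½ρv₂² + ρg h₂, so P₂ = P₁ + ½ρ(v₁² − v₂²) − ρg(h₂ − h₁).
P₂ = 254000 + ½·861·(0.730² − 10.2²) − 861·9.81·(+3.43) = 254000 + (-44600) − (29000) = 180000 Pa.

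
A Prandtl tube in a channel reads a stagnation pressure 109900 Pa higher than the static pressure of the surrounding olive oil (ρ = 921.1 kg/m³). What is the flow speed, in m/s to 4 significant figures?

Bernoulli between the free stream and the stagnation point: ½ρv² = P_stag − P_static.
v = √(2ΔP/ρ) = √(2·109900/921.1) = 15.45 m/s.

v ≈ 15.45 m/s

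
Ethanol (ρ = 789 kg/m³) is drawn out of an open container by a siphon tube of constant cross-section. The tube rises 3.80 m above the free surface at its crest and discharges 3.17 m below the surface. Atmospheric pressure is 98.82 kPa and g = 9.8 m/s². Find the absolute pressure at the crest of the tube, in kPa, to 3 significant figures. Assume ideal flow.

Bernoulli surface→outlet gives ½v² = g·h_out, so v = √(2·9.8·3.17) = 7.88 m/s.
Continuity keeps v the same throughout the tube; from surface to crest, P_atm + 0 = P_top + ½ρv² + ρg·h_top.
P_top = 98820 − ½·789·7.88² − 789·9.8·3.80 = 44900 Pa.

P_top = 44.9 kPa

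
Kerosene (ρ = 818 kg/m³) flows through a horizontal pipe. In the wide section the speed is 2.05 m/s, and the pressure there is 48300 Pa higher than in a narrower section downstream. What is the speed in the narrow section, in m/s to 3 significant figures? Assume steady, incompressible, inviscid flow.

Horizontal Bernoulli: P₁ + ½ρv₁² = P₂ + ½ρv₂², so v₂² = v₁² + 2(P₁ − P₂)/ρ.
v₂ = √(2.05² + 2·48300/818) = √(4.20 + 118) = 11.1 m/s.

v₂ ≈ 11.1 m/s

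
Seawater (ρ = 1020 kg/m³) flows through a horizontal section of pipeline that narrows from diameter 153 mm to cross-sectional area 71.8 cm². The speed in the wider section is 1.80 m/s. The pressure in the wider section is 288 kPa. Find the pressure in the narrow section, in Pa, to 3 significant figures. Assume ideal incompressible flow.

By continuity, v₂ = v₁·A₁/A₂ = 1.80·(184/71.8) = 4.61 m/s.
Bernoulli (h₁ = h₂): P₁ − P₂ = ½ρ(v₂² − v₁²).
P₂ = P₁ − ½ρ(v₂² − v₁²) = 288000 − ½·1020·(4.61² − 1.80²) = 288000 − 9180 = 279000 Pa.

P₂ ≈ 279000 Pa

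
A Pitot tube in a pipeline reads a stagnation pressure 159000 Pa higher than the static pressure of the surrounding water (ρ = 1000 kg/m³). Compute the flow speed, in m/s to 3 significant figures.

At the stagnation point the flow is brought to rest, so Bernoulli gives P_stag − P_static = ½ρv².
v = √(2ΔP/ρ) = √(2·159000/1000) = 17.8 m/s.

17.8 m/s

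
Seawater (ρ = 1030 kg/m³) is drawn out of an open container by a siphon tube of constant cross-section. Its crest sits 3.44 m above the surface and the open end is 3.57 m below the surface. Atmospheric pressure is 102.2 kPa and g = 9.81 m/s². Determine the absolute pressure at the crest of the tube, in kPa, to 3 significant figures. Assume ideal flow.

P_top ≈ 31.4 kPa

The outlet speed comes from Torricelli: v = √(2g·3.57) = 8.37 m/s.
Continuity keeps v the same throughout the tube; from surface to crest, P_atm + 0 = P_top + ½ρv² + ρg·h_top.
P_top = 102200 − ½·1030·8.37² − 1030·9.81·3.44 = 31400 Pa.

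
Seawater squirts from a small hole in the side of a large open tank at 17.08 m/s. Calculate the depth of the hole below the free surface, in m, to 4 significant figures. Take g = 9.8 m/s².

For a small hole in a large open tank, ½v² = gh, giving h = v²/(2g).
h = 17.08²/(2·9.8) = 291.7/19.60 = 14.88 m.

h ≈ 14.88 m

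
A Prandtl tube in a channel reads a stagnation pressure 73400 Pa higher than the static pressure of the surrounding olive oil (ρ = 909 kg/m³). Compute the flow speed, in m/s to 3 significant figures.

At the stagnation point the flow is brought to rest, so Bernoulli gives P_stag − P_static = ½ρv².
v = √(2ΔP/ρ) = √(2·73400/909) = 12.7 m/s.

v ≈ 12.7 m/s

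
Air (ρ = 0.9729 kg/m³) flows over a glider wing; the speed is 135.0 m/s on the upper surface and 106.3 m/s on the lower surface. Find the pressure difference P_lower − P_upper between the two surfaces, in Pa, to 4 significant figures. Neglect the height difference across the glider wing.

The pressure is lower where the speed is higher: ΔP = ½ρ(v_up² − v_low²).
ΔP = ½·0.9729·(135.0² − 106.3²) = 3369 Pa.

ΔP ≈ 3369 Pa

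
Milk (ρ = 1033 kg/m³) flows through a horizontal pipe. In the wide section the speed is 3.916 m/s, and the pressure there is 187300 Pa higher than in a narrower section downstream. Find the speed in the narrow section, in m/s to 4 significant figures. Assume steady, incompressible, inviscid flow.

With h₁ = h₂, rearranging Bernoulli gives v₂ = √(v₁² + 2ΔP/ρ).
v₂ = √(3.916² + 2·187300/1033) = √(15.34 + 362.6) = 19.44 m/s.

v₂ = 19.44 m/s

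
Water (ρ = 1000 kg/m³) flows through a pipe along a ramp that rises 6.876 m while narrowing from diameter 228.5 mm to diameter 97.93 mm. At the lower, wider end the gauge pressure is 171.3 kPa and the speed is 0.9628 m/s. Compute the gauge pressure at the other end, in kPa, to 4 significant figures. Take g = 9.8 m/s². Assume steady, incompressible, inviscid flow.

By continuity, v₂ = v₁·A₁/A₂ = 0.9628·(410.1/75.32) = 5.242 m/s.
Energy conservation along the streamline gives P₂ = P₁ − ½ρ(v₂² − v₁²) − ρg(h₂ − h₁).
P₂ = 171300 + ½·1000·(0.9628² − 5.242²) − 1000·9.8·(+6.876) = 171300 + (-13270) − (67380) = 90640 Pa.

P₂ = 90.64 kPa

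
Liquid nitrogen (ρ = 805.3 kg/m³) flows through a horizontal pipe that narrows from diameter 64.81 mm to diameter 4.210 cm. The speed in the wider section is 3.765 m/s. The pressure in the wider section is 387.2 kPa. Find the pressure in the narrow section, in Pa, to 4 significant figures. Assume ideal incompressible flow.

P₂ ≈ 360900 Pa

Mass conservation (A₁v₁ = A₂v₂) gives v₂ = 3.765 × 32.99/13.92 = 8.922 m/s.
Along the horizontal streamline, P + ½ρv² is constant.
P₂ = P₁ − ½ρ(v₂² − v₁²) = 387200 − ½·805.3·(8.922² − 3.765²) = 387200 − 26350 = 360900 Pa.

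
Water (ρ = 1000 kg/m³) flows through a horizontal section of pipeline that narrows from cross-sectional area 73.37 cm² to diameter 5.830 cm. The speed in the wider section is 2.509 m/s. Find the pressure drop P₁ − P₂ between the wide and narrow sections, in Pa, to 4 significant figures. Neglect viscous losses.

ΔP ≈ 20630 Pa

By continuity, v₂ = v₁·A₁/A₂ = 2.509·(73.37/26.69) = 6.896 m/s.
The pipe is horizontal, so Bernoulli reduces to P₁ + ½ρv₁² = P₂ + ½ρv₂².
P₁ − P₂ = ½·1000·(6.896² − 2.509²) = ½·1000·41.26 = 20630 Pa.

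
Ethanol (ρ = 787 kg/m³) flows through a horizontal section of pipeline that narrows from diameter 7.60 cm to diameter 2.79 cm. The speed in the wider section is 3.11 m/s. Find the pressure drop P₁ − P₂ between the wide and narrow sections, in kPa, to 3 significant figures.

Mass conservation (A₁v₁ = A₂v₂) gives v₂ = 3.11 × 45.4/6.11 = 23.1 m/s.
With no height change, Bernoulli's equation is P₁ + ½ρv₁² = P₂ + ½ρv₂².
P₁ − P₂ = ½·787·(23.1² − 3.11²) = ½·787·523 = 206000 Pa.

ΔP = 206 kPa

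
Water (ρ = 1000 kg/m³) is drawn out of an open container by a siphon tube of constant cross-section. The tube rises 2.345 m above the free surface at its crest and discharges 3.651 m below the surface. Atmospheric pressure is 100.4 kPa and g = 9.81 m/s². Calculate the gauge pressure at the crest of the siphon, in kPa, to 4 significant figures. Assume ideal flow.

Bernoulli surface→outlet gives ½v² = g·h_out, so v = √(2·9.81·3.651) = 8.464 m/s.
With constant cross-section the crest speed equals v; applying Bernoulli from the surface up to the crest, P_top = P_atm − ½ρv² − ρg·h_top.
P_top = 100400 − ½·1000·8.464² − 1000·9.81·2.345 = 41580 Pa. So P_gauge = P_top − P_atm = -58820 Pa.

P_gauge ≈ -58.82 kPa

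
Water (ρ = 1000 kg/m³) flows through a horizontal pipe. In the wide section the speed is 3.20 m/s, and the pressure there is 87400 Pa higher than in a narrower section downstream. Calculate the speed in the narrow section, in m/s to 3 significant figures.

Horizontal Bernoulli: P₁ + ½ρv₁² = P₂ + ½ρv₂², so v₂² = v₁² + 2(P₁ − P₂)/ρ.
v₂ = √(3.20² + 2·87400/1000) = √(10.2 + 175) = 13.6 m/s.

v₂ ≈ 13.6 m/s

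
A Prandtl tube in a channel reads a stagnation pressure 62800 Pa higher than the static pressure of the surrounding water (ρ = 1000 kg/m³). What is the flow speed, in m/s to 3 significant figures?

v ≈ 11.2 m/s

At the stagnation point the flow is brought to rest, so Bernoulli gives P_stag − P_static = ½ρv².
v = √(2ΔP/ρ) = √(2·62800/1000) = 11.2 m/s.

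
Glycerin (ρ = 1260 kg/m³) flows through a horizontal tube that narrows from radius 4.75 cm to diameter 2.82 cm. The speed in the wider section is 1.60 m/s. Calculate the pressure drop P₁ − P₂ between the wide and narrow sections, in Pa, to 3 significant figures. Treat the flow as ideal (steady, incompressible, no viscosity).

The volume flow rate is constant, so v₂ = (A₁/A₂)v₁ = (70.9/6.25)·1.60 = 18.2 m/s.
The pipe is horizontal, so Bernoulli reduces to P₁ + ½ρv₁² = P₂ + ½ρv₂².
P₁ − P₂ = ½·1260·(18.2² − 1.60²) = ½·1260·327 = 206000 Pa.

ΔP ≈ 206000 Pa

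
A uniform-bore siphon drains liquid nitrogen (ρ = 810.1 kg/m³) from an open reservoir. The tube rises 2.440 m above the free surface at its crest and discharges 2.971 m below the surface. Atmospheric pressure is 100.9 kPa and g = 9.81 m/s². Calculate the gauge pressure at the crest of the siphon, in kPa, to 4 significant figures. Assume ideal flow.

P_gauge ≈ -43.00 kPa

From the surface to the outlet (both open to atmosphere, surface at rest): v = √(2g·h_out) = √(2·9.81·2.971) = 7.635 m/s.
The bore is uniform, so the speed at the crest is the same v. Bernoulli surface→crest: P_atm = P_top + ½ρv² + ρg·h_top.
P_top = 100900 − ½·810.1·7.635² − 810.1·9.81·2.440 = 57900 Pa. So P_gauge = P_top − P_atm = -43000 Pa.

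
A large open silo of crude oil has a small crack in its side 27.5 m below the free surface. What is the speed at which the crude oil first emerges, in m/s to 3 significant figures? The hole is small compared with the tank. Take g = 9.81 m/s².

v = 23.2 m/s

The surface is effectively still and both ends are open, so ½v² = gh and v = √(2·9.81·27.5) = 23.2 m/s.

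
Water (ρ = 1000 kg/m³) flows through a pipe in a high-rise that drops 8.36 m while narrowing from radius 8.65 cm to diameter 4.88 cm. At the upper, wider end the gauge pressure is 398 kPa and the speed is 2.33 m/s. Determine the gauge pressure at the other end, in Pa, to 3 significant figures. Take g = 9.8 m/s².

P₂ = 53900 Pa

Mass conservation (A₁v₁ = A₂v₂) gives v₂ = 2.33 × 235/18.7 = 29.3 m/s.
Applying Bernoulli between the two ends and solving for P₂: P₂ = P₁ + ½ρ(v₁² − v₂²) − ρgΔh.
P₂ = 398000 + ½·1000·(2.33² − 29.3²) − 1000·9.8·(−8.36) = 398000 + (-426000) − (-81900) = 53900 Pa.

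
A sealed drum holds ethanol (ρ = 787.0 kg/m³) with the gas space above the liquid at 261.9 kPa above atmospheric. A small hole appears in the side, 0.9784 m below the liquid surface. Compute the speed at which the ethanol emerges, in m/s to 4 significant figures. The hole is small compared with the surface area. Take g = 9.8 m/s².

v = 26.17 m/s

Take point 1 at the surface (v₁ ≈ 0) and point 2 at the hole (at atmospheric pressure). Bernoulli: P₁ + ρg h = P_atm + ½ρv₂².
With P₁ − P_atm = 261900 Pa, v₂ = √(2gh + 2ΔP/ρ) = √(2·9.8·0.9784 + 2·261900/787.0) = 26.17 m/s.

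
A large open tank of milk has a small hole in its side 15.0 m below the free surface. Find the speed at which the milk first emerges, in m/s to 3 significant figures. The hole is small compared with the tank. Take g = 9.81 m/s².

Bernoulli from surface to hole (P equal, v_surface ≈ 0): v = √(2gh) = √(2×9.81×15.0) = 17.2 m/s.

v ≈ 17.2 m/s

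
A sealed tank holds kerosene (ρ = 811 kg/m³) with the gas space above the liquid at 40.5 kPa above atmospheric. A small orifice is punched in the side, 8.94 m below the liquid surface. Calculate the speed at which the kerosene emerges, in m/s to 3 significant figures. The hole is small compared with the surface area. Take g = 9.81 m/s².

Take point 1 at the surface (v₁ ≈ 0) and point 2 at the hole (at atmospheric pressure). Bernoulli: P₁ + ρg h = P_atm + ½ρv₂².
With P₁ − P_atm = 40500 Pa, v₂ = √(2gh + 2ΔP/ρ) = √(2·9.81·8.94 + 2·40500/811) = 16.6 m/s.

v ≈ 16.6 m/s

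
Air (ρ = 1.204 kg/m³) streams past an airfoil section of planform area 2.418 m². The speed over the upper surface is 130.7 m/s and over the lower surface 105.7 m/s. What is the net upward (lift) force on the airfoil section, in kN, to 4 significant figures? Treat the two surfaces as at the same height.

F = 8.603 kN

The faster flow above has the lower pressure; Bernoulli (same height) gives ΔP = ½ρ(v_up² − v_low²).
ΔP = ½·1.204·(130.7² − 105.7²) = 3558 Pa.
Lift = ΔP · A = 3558 × 2.418 = 8603 N.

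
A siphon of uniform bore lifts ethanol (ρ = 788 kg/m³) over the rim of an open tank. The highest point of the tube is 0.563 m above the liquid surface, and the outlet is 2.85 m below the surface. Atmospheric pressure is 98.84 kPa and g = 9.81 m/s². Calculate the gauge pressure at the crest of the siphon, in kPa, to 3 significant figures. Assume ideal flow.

P_gauge ≈ -26.4 kPa

From the surface to the outlet (both open to atmosphere, surface at rest): v = √(2g·h_out) = √(2·9.81·2.85) = 7.48 m/s.
With constant cross-section the crest speed equals v; applying Bernoulli from the surface up to the crest, P_top = P_atm − ½ρv² − ρg·h_top.
P_top = 98840 − ½·788·7.48² − 788·9.81·0.563 = 72500 Pa. So P_gauge = P_top − P_atm = -26400 Pa.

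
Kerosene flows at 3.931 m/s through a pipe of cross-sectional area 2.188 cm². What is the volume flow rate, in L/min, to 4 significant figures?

Q ≈ 51.61 L/min

Q = A·v = 0.0002188 m² × 3.931 m/s = 0.0008601 m³/s.
Converting: 0.0008601 m³/s × 60000 = 51.61 L/min.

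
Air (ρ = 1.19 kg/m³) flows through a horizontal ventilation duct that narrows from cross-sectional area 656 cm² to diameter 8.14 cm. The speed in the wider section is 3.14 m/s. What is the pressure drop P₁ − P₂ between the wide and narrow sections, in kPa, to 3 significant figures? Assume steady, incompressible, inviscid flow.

ΔP = 0.926 kPa

Continuity gives A₁v₁ = A₂v₂, so v₂ = (656 cm²)/(52.0 cm²) × 3.14 m/s = 39.6 m/s.
Bernoulli (h₁ = h₂): P₁ − P₂ = ½ρ(v₂² − v₁²).
P₁ − P₂ = ½·1.19·(39.6² − 3.14²) = ½·1.19·1560 = 926 Pa.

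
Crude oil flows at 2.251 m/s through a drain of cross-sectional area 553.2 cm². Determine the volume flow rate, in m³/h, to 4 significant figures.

Q ≈ 448.3 m³/h

Q = A·v = 0.05532 m² × 2.251 m/s = 0.1245 m³/s.
Converting: 0.1245 m³/s × 3600 = 448.3 m³/h.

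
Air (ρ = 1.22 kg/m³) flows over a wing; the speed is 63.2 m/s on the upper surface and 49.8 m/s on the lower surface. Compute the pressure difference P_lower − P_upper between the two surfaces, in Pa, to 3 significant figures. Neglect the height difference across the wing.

The pressure is lower where the speed is higher: ΔP = ½ρ(v_up² − v_low²).
ΔP = ½·1.22·(63.2² − 49.8²) = 924 Pa.

ΔP = 924 Pa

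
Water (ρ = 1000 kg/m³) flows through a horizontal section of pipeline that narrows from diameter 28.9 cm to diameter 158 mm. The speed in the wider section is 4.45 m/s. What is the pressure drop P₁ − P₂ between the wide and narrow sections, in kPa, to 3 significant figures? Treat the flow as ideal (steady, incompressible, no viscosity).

By continuity, v₂ = v₁·A₁/A₂ = 4.45·(656/196) = 14.9 m/s.
Bernoulli (h₁ = h₂): P₁ − P₂ = ½ρ(v₂² − v₁²).
P₁ − P₂ = ½·1000·(14.9² − 4.45²) = ½·1000·202 = 101000 Pa.

101 kPa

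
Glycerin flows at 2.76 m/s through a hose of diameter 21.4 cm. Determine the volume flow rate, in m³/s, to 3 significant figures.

Q = A·v = 0.0360 m² × 2.76 m/s = 0.0993 m³/s.

0.0993 m³/s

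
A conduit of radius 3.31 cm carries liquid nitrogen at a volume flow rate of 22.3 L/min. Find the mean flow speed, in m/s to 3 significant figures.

v = 0.108 m/s

Q = 22.3 L/min = 0.000372 m³/s.
v = Q/A = 0.000372 / 0.00344 = 0.108 m/s.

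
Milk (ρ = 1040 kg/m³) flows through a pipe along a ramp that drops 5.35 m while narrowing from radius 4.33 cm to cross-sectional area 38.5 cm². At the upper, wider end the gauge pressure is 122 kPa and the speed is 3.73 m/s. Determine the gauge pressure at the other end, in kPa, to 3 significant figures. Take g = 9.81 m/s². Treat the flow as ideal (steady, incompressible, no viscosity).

P₂ ≈ 167 kPa

By continuity, v₂ = v₁·A₁/A₂ = 3.73·(58.9/38.5) = 5.71 m/s.
Bernoulli: P₁ + ½ρv₁² + ρg h₁ = P₂ + ½ρv₂² + ρg h₂, so P₂ = P₁ + ½ρ(v₁² − v₂²) − ρg(h₂ − h₁).
P₂ = 122000 + ½·1040·(3.73² − 5.71²) − 1040·9.81·(−5.35) = 122000 + (-9700) − (-54600) = 167000 Pa.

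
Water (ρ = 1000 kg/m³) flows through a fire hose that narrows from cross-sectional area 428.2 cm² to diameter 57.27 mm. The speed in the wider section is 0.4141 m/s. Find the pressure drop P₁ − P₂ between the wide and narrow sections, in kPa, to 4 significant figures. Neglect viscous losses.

By continuity, v₂ = v₁·A₁/A₂ = 0.4141·(428.2/25.76) = 6.883 m/s.
With no height change, Bernoulli's equation is P₁ + ½ρv₁² = P₂ + ½ρv₂².
P₁ − P₂ = ½·1000·(6.883² − 0.4141²) = ½·1000·47.21 = 23610 Pa.

ΔP = 23.61 kPa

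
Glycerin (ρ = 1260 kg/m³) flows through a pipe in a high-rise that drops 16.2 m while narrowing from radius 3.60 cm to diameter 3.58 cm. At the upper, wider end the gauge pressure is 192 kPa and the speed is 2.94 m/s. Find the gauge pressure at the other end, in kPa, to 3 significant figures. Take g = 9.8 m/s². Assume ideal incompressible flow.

P₂ ≈ 308 kPa

Mass conservation (A₁v₁ = A₂v₂) gives v₂ = 2.94 × 40.7/10.1 = 11.9 m/s.
Bernoulli: P₁ + ½ρv₁² + ρg h₁ = P₂ + ½ρv₂² + ρg h₂, so P₂ = P₁ + ½ρ(v₁² − v₂²) − ρg(h₂ − h₁).
P₂ = 192000 + ½·1260·(2.94² − 11.9²) − 1260·9.8·(−16.2) = 192000 + (-83600) − (-200000) = 308000 Pa.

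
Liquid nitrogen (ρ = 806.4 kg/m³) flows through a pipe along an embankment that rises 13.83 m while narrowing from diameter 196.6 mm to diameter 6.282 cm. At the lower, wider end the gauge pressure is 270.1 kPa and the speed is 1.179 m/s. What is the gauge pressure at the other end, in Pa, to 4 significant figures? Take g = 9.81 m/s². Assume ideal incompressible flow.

P₂ ≈ 107500 Pa

Mass conservation (A₁v₁ = A₂v₂) gives v₂ = 1.179 × 303.6/30.99 = 11.55 m/s.
Energy conservation along the streamline gives P₂ = P₁ − ½ρ(v₂² − v₁²) − ρg(h₂ − h₁).
P₂ = 270100 + ½·806.4·(1.179² − 11.55²) − 806.4·9.81·(+13.83) = 270100 + (-53200) − (109400) = 107500 Pa.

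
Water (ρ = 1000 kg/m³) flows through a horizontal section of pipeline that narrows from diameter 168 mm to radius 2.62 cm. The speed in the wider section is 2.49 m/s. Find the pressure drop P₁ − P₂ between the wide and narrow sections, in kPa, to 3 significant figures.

Continuity gives A₁v₁ = A₂v₂, so v₂ = (222 cm²)/(21.6 cm²) × 2.49 m/s = 25.6 m/s.
Bernoulli (h₁ = h₂): P₁ − P₂ = ½ρ(v₂² − v₁²).
P₁ − P₂ = ½·1000·(25.6² − 2.49²) = ½·1000·649 = 324000 Pa.

ΔP = 324 kPa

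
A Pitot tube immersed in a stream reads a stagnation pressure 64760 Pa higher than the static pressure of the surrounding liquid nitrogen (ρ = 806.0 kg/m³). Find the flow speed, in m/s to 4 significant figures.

At the stagnation point the flow is brought to rest, so Bernoulli gives P_stag − P_static = ½ρv².
v = √(2ΔP/ρ) = √(2·64760/806.0) = 12.68 m/s.

v = 12.68 m/s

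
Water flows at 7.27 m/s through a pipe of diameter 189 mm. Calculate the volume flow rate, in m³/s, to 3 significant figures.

0.204 m³/s

Q = A·v = 0.0281 m² × 7.27 m/s = 0.204 m³/s.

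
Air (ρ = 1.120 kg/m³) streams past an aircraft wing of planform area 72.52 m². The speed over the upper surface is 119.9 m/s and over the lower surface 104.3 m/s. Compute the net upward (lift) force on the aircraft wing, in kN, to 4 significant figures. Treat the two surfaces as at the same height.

From P + ½ρv² = const at equal height, P_low − P_up = ½ρ(v_up² − v_low²).
ΔP = ½·1.120·(119.9² − 104.3²) = 1959 Pa.
Lift = ΔP · A = 1959 × 72.52 = 142000 N.

F ≈ 142.0 kN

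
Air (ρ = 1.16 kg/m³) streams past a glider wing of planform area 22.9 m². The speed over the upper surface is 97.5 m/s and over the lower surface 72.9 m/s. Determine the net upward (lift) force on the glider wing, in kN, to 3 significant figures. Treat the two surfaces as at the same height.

With equal heights on the two surfaces, Bernoulli gives P_lower − P_upper = ½ρ(v_upper² − v_lower²).
ΔP = ½·1.16·(97.5² − 72.9²) = 2430 Pa.
Lift = ΔP · A = 2430 × 22.9 = 55700 N.

55.7 kN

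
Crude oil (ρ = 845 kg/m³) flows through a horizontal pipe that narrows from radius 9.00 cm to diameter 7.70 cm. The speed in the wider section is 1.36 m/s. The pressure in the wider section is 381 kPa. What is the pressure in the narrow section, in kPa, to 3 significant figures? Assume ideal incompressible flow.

Mass conservation (A₁v₁ = A₂v₂) gives v₂ = 1.36 × 254/46.6 = 7.43 m/s.
The pipe is horizontal, so Bernoulli reduces to P₁ + ½ρv₁² = P₂ + ½ρv₂².
P₂ = P₁ − ½ρ(v₂² − v₁²) = 381000 − ½·845·(7.43² − 1.36²) = 381000 − 22600 = 358000 Pa.

P₂ = 358 kPa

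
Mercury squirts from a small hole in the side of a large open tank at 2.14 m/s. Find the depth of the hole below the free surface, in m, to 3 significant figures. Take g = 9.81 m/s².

For a small hole in a large open tank, ½v² = gh, giving h = v²/(2g).
h = 2.14²/(2·9.81) = 4.58/19.62 = 0.233 m.

h ≈ 0.233 m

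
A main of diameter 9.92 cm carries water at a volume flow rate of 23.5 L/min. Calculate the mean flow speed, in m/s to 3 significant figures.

v ≈ 0.0507 m/s

Q = 23.5 L/min = 0.000392 m³/s.
v = Q/A = 0.000392 / 0.00773 = 0.0507 m/s.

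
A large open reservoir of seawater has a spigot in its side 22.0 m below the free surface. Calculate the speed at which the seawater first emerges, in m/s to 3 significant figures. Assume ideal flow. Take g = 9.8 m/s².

v ≈ 20.8 m/s

Bernoulli from surface to hole (P equal, v_surface ≈ 0): v = √(2gh) = √(2×9.8×22.0) = 20.8 m/s.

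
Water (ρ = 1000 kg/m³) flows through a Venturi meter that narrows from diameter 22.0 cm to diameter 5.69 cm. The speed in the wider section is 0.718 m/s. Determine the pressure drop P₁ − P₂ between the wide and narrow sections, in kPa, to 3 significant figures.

57.3 kPa

Continuity gives A₁v₁ = A₂v₂, so v₂ = (380 cm²)/(25.4 cm²) × 0.718 m/s = 10.7 m/s.
With no height change, Bernoulli's equation is P₁ + ½ρv₁² = P₂ + ½ρv₂².
P₁ − P₂ = ½·1000·(10.7² − 0.718²) = ½·1000·115 = 57300 Pa.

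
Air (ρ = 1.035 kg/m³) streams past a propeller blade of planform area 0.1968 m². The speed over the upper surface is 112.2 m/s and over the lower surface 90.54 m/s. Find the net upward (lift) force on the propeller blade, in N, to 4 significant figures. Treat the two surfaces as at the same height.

The faster flow above has the lower pressure; Bernoulli (same height) gives ΔP = ½ρ(v_up² − v_low²).
ΔP = ½·1.035·(112.2² − 90.54²) = 2273 Pa.
Lift = ΔP · A = 2273 × 0.1968 = 447.2 N.

F ≈ 447.2 N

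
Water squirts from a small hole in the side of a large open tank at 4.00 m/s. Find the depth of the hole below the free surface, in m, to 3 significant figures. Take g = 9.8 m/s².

0.816 m

Inverting v = √(2gh) gives h = v² / 2g.
h = 4.00²/(2·9.8) = 16.0/19.60 = 0.816 m.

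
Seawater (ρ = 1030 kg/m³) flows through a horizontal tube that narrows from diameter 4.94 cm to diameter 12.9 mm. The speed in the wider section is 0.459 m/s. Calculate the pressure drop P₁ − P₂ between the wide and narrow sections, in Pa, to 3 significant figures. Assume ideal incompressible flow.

23200 Pa

Continuity gives A₁v₁ = A₂v₂, so v₂ = (19.2 cm²)/(1.31 cm²) × 0.459 m/s = 6.73 m/s.
With no height change, Bernoulli's equation is P₁ + ½ρv₁² = P₂ + ½ρv₂².
P₁ − P₂ = ½·1030·(6.73² − 0.459²) = ½·1030·45.1 = 23200 Pa.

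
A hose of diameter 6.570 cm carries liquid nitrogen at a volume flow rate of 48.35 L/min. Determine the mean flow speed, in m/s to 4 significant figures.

v ≈ 0.2377 m/s

Q = 48.35 L/min = 0.0008058 m³/s.
v = Q/A = 0.0008058 / 0.003390 = 0.2377 m/s.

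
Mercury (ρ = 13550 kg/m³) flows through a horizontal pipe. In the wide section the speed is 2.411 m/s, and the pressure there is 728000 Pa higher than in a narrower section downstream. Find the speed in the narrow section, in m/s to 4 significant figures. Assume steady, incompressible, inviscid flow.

10.64 m/s

Along the level pipe P + ½ρv² is conserved, hence v₂² = v₁² + 2(P₁ − P₂)/ρ.
v₂ = √(2.411² + 2·728000/13550) = √(5.813 + 107.5) = 10.64 m/s.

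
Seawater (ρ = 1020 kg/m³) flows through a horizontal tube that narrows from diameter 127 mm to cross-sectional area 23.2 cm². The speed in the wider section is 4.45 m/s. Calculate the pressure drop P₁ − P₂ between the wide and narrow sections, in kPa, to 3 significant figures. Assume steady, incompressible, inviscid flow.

Continuity gives A₁v₁ = A₂v₂, so v₂ = (127 cm²)/(23.2 cm²) × 4.45 m/s = 24.3 m/s.
Along the horizontal streamline, P + ½ρv² is constant.
P₁ − P₂ = ½·1020·(24.3² − 4.45²) = ½·1020·571 = 291000 Pa.

ΔP ≈ 291 kPa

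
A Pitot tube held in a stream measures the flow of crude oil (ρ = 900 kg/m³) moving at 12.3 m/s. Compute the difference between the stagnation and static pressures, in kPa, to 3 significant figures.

Bernoulli between the free stream and the stagnation point: ½ρv² = P_stag − P_static.
ΔP = ½·900·12.3² = 68100 Pa.

ΔP = 68.1 kPa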